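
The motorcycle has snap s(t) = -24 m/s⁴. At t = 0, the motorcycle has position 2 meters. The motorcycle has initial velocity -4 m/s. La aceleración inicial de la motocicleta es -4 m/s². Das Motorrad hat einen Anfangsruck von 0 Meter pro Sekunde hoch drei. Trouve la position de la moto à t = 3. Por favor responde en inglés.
We must find the integral of our snap equation s(t) = -24 4 times. The antiderivative of snap is jerk. Using j(0) = 0, we get j(t) = -24·t. Taking ∫j(t)dt and applying a(0) = -4, we find a(t) = -12·t^2 - 4. Finding the antiderivative of a(t) and using v(0) = -4: v(t) = -4·t^3 - 4·t - 4. Taking ∫v(t)dt and applying x(0) = 2, we find x(t) = -t^4 - 2·t^2 - 4·t + 2. From the given position equation x(t) = -t^4 - 2·t^2 - 4·t + 2, we substitute t = 3 to get x = -109.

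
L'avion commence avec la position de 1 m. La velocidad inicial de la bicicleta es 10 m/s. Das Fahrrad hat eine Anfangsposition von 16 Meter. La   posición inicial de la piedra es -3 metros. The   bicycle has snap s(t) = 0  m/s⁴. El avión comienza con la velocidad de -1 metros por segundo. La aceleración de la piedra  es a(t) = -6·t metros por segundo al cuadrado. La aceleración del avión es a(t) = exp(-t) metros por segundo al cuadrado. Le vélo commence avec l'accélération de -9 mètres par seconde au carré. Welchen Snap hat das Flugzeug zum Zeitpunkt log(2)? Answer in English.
Starting from acceleration a(t) = exp(-t), we take 2 derivatives. Taking d/dt of a(t), we find j(t) = -exp(-t). Taking d/dt of j(t), we find s(t) = exp(-t). We have snap s(t) = exp(-t). Substituting t = log(2): s(log(2)) = 1/2.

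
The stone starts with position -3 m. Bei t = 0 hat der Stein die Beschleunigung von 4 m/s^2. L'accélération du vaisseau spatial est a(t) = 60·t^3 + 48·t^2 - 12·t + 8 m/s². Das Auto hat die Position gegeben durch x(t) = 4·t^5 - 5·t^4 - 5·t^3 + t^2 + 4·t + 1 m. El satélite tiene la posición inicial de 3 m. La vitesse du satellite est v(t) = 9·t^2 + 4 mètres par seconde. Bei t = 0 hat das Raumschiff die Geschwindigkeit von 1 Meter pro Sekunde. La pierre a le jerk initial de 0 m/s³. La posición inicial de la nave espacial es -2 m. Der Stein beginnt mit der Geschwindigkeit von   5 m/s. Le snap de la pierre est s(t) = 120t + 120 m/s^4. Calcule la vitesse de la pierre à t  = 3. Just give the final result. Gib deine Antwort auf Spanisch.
La respuesta es 962.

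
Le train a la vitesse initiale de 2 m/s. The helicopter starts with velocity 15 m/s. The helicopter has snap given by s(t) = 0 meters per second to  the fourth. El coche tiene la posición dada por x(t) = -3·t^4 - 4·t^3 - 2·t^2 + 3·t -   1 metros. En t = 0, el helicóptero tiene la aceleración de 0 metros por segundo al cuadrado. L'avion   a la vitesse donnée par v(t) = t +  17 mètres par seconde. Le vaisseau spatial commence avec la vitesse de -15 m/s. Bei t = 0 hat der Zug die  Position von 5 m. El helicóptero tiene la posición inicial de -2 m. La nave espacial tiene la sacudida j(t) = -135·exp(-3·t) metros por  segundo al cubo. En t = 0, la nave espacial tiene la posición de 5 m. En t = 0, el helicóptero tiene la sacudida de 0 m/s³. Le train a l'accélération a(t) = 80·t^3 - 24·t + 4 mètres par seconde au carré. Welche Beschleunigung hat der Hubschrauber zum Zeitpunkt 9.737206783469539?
Ausgehend von dem Snap s(t) = 0, nehmen wir 2 Integrale. Das Integral von dem Snap, mit j(0) = 0, ergibt den Ruck: j(t) = 0. Die Stammfunktion von dem Ruck, mit a(0) = 0, ergibt die Beschleunigung: a(t) = 0. Aus der Gleichung für die Beschleunigung a(t) = 0, setzen wir t = 9.737206783469539 ein und erhalten a = 0.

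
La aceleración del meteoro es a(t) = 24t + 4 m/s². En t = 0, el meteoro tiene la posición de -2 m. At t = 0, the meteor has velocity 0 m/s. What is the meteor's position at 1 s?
We must find the integral of our acceleration equation a(t) = 24·t + 4 2 times. Taking ∫a(t)dt and applying v(0) = 0, we find v(t) = 4·t·(3·t + 1). The integral of velocity, with x(0) = -2, gives position: x(t) = 4·t^3 + 2·t^2 - 2. From the given position equation x(t) = 4·t^3 + 2·t^2 - 2, we substitute t = 1 to get x = 4.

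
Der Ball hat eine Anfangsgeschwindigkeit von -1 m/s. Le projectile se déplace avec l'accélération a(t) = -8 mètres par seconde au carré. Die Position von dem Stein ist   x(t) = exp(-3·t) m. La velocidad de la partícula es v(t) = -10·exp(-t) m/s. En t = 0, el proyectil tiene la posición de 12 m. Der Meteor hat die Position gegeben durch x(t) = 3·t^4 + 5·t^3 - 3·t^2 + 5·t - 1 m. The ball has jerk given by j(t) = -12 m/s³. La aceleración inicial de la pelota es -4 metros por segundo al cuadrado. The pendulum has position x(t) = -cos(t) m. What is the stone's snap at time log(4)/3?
We must differentiate our position equation x(t) = exp(-3·t) 4 times. Taking d/dt of x(t), we find v(t) = -3·exp(-3·t). Differentiating velocity, we get acceleration: a(t) = 9·exp(-3·t). Differentiating acceleration, we get jerk: j(t) = -27·exp(-3·t). Taking d/dt of j(t), we find s(t) = 81·exp(-3·t). From the given snap equation s(t) = 81·exp(-3·t), we substitute t = log(4)/3 to get s = 81/4.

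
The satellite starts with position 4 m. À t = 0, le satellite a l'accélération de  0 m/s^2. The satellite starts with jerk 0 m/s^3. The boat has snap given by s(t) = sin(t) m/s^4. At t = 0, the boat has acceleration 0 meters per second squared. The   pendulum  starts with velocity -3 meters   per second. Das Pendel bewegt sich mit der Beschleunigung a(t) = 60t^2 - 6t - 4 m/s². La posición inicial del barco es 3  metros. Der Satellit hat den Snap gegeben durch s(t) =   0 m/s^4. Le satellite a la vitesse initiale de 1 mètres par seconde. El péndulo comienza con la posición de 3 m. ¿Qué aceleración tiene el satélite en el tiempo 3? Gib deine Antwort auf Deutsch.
Ausgehend von dem Snap s(t) = 0, nehmen wir 2 Integrale. Mit ∫s(t)dt und Anwendung von j(0) = 0, finden wir j(t) = 0. Mit ∫j(t)dt und Anwendung von a(0) = 0, finden wir a(t) = 0. Aus der Gleichung für die Beschleunigung a(t) = 0, setzen wir t = 3 ein und erhalten a = 0.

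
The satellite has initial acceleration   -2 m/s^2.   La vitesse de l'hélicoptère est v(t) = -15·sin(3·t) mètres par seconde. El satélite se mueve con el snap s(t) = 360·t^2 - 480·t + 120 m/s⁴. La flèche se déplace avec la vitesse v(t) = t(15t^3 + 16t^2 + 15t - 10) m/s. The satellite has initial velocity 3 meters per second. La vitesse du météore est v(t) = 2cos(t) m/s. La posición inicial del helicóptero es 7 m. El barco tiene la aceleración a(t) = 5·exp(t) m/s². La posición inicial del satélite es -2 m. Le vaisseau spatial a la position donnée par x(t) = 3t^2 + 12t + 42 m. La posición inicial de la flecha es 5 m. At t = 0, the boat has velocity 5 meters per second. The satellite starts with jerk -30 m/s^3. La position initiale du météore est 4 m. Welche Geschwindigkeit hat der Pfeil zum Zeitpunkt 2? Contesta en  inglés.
Using v(t) = t·(15·t^3 + 16·t^2 + 15·t - 10) and substituting t = 2, we find v = 408.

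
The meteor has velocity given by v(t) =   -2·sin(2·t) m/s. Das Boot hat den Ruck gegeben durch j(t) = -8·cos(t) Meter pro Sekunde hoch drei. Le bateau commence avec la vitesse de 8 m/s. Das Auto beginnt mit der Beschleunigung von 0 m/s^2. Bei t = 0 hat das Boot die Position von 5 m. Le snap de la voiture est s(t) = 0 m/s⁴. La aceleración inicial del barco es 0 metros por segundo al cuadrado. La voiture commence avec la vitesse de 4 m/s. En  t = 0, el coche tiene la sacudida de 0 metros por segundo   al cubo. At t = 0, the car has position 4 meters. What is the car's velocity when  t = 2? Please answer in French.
Nous devons intégrer notre équation du snap s(t) = 0 3 fois. En prenant ∫s(t)dt et en appliquant j(0) = 0, nous trouvons j(t) = 0. L'intégrale du jerk est l'accélération. En utilisant a(0) = 0, nous obtenons a(t) = 0. L'intégrale de l'accélération est la vitesse. En utilisant v(0) = 4, nous obtenons v(t) = 4. De l'équation de la vitesse v(t) = 4, nous substituons t = 2 pour obtenir v = 4.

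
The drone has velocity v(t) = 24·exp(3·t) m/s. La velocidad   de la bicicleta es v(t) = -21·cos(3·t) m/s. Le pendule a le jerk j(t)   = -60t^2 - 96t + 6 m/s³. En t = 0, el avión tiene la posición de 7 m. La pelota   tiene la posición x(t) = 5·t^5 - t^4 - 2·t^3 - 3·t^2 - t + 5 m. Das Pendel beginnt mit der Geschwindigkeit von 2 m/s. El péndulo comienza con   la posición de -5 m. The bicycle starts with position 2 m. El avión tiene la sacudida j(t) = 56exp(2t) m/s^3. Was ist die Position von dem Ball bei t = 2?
Mit x(t) = 5·t^5 - t^4 - 2·t^3 - 3·t^2 - t + 5 und Einsetzen von t = 2, finden wir x = 119.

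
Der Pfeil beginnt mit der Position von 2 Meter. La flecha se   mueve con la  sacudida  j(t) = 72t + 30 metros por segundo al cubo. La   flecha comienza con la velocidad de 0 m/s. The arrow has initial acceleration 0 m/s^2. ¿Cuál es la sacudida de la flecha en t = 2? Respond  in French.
Nous avons le jerk j(t) = 72·t + 30. En substituant t = 2: j(2) = 174.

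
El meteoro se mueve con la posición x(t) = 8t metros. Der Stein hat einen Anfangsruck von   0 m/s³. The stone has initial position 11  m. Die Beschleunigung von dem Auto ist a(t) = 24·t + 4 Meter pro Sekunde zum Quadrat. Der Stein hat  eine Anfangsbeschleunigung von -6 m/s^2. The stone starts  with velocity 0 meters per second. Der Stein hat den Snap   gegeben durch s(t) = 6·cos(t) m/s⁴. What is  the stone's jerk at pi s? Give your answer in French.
Nous devons trouver la primitive de notre équation du snap s(t) = 6·cos(t) 1 fois. La primitive du snap, avec j(0) = 0, donne le jerk: j(t) = 6·sin(t). Nous avons le jerk j(t) = 6·sin(t). En substituant t = pi: j(pi) = 0.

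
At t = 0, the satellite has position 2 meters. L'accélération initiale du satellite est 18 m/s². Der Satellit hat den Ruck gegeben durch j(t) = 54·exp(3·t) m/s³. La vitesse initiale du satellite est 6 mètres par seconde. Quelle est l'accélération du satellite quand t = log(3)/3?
Nous devons intégrer notre équation du jerk j(t) = 54·exp(3·t) 1 fois. L'intégrale du jerk est l'accélération. En utilisant a(0) = 18, nous obtenons a(t) = 18·exp(3·t). Nous avons l'accélération a(t) = 18·exp(3·t). En substituant t = log(3)/3: a(log(3)/3) = 54.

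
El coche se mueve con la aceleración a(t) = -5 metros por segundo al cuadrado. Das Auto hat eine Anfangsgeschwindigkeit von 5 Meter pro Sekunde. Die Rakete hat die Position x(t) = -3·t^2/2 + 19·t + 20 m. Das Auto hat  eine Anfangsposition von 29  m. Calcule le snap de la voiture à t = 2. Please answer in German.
Wir müssen unsere Gleichung für die Beschleunigung a(t) = -5 2-mal ableiten. Die Ableitung von der Beschleunigung ergibt den Ruck: j(t) = 0. Mit d/dt von j(t) finden wir s(t) = 0. Wir haben den Snap s(t) = 0. Durch Einsetzen von t = 2: s(2) = 0.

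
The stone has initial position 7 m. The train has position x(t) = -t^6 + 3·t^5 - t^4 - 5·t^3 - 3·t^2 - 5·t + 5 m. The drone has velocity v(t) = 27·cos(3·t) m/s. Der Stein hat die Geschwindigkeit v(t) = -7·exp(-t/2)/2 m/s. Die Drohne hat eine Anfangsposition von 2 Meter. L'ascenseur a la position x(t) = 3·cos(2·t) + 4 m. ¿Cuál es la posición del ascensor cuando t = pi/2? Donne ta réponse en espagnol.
De la ecuación de la posición x(t) = 3·cos(2·t) + 4, sustituimos t = pi/2 para obtener x = 1.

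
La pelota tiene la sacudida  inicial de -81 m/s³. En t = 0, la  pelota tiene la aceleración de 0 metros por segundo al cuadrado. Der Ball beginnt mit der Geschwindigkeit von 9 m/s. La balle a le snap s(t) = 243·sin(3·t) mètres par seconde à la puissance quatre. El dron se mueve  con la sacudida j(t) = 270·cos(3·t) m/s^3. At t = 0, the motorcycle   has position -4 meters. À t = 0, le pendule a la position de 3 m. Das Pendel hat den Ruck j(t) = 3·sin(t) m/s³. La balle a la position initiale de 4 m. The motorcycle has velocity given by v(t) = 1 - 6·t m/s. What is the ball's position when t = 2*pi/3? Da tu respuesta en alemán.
Ausgehend von dem Snap s(t) = 243·sin(3·t), nehmen wir 4 Integrale. Mit ∫s(t)dt und Anwendung von j(0) = -81, finden wir j(t) = -81·cos(3·t). Durch Integration von dem Ruck und Verwendung der Anfangsbedingung a(0) = 0, erhalten wir a(t) = -27·sin(3·t). Die Stammfunktion von der Beschleunigung ist die Geschwindigkeit. Mit v(0) = 9 erhalten wir v(t) = 9·cos(3·t). Das Integral von der Geschwindigkeit, mit x(0) = 4, ergibt die Position: x(t) = 3·sin(3·t) + 4. Aus der Gleichung für die Position x(t) = 3·sin(3·t) + 4, setzen wir t = 2*pi/3 ein und erhalten x = 4.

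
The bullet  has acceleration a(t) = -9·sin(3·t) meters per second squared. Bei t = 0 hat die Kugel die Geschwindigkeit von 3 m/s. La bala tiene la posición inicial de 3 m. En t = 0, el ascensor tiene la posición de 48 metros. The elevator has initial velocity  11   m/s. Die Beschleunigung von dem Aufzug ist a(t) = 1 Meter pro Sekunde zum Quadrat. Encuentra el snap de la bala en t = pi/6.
Para resolver esto, necesitamos tomar 2 derivadas de nuestra ecuación de la aceleración a(t) = -9·sin(3·t). La derivada de la aceleración da la sacudida: j(t) = -27·cos(3·t). La derivada de la sacudida da el snap: s(t) = 81·sin(3·t). Tenemos el snap s(t) = 81·sin(3·t). Sustituyendo t = pi/6: s(pi/6) = 81.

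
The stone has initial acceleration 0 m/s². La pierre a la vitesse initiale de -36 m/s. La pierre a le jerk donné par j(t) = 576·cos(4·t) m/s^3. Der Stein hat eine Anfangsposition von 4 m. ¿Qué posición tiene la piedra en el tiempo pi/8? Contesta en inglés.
To find the answer, we compute 3 antiderivatives of j(t) = 576·cos(4·t). Taking ∫j(t)dt and applying a(0) = 0, we find a(t) = 144·sin(4·t). The antiderivative of acceleration, with v(0) = -36, gives velocity: v(t) = -36·cos(4·t). Integrating velocity and using the initial condition x(0) = 4, we get x(t) = 4 - 9·sin(4·t). Using x(t) = 4 - 9·sin(4·t) and substituting t = pi/8, we find x = -5.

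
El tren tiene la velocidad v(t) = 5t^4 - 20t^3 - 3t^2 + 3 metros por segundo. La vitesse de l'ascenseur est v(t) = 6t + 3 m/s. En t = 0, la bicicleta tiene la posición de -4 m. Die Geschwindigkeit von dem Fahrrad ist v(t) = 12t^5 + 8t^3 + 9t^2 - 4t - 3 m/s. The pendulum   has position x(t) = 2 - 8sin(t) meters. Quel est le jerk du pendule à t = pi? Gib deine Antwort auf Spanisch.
Partiendo de la posición x(t) = 2 - 8·sin(t), tomamos 3 derivadas. Tomando d/dt de x(t), encontramos v(t) = -8·cos(t). La derivada de la velocidad da la aceleración: a(t) = 8·sin(t). La derivada de la aceleración da la sacudida: j(t) = 8·cos(t). Tenemos la sacudida j(t) = 8·cos(t). Sustituyendo t = pi: j(pi) = -8.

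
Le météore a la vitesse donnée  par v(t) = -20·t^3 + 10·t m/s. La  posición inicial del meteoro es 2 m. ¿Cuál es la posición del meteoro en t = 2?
Debemos encontrar la integral de nuestra ecuación de la velocidad v(t) = -20·t^3 + 10·t 1 vez. Integrando la velocidad y usando la condición inicial x(0) = 2, obtenemos x(t) = -5·t^4 + 5·t^2 + 2. De la ecuación de la posición x(t) = -5·t^4 + 5·t^2 + 2, sustituimos t = 2 para obtener x = -58.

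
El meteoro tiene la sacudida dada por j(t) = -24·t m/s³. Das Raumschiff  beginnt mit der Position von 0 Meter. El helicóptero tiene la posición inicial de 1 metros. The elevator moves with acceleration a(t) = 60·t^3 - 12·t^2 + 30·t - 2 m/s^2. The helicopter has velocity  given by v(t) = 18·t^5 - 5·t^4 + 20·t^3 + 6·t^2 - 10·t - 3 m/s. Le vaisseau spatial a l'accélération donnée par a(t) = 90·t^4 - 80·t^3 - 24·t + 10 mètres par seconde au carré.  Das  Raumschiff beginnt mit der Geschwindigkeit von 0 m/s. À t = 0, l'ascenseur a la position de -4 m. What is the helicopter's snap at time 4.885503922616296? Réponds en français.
Nous devons dériver notre équation de la vitesse v(t) = 18·t^5 - 5·t^4 + 20·t^3 + 6·t^2 - 10·t - 3 3 fois. En prenant d/dt de v(t), nous trouvons a(t) = 90·t^4 - 20·t^3 + 60·t^2 + 12·t - 10. En dérivant l'accélération, nous obtenons le jerk: j(t) = 360·t^3 - 60·t^2 + 120·t + 12. En prenant d/dt de j(t), nous trouvons s(t) = 1080·t^2 - 120·t + 120. En utilisant s(t) = 1080·t^2 - 120·t + 120 et en substituant t = 4.885503922616296, nous trouvons s = 25311.3399934172.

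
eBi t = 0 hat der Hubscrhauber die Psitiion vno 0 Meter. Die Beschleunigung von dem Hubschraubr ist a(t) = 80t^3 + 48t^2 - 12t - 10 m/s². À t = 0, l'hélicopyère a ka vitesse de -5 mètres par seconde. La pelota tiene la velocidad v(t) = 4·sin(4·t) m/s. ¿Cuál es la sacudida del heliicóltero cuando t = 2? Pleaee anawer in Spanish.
Debemos derivar nuestra ecuación de la aceleración a(t) = 80·t^3 + 48·t^2 - 12·t - 10 1 vez. La derivada de la aceleración da la sacudida: j(t) = 240·t^2 + 96·t - 12. De la ecuación de la sacudida j(t) = 240·t^2 + 96·t - 12, sustituimos t = 2 para obtener j = 1140.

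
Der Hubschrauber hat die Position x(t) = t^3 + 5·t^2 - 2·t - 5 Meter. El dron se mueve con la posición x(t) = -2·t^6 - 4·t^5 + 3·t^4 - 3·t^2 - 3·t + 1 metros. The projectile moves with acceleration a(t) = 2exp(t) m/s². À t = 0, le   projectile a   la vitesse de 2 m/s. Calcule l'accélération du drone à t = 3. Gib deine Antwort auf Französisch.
Pour résoudre ceci, nous devons prendre 2 dérivées de notre équation de la position x(t) = -2·t^6 - 4·t^5 + 3·t^4 - 3·t^2 - 3·t + 1. En dérivant la position, nous obtenons la vitesse: v(t) = -12·t^5 - 20·t^4 + 12·t^3 - 6·t - 3. En prenant d/dt de v(t), nous trouvons a(t) = -60·t^4 - 80·t^3 + 36·t^2 - 6. Nous avons l'accélération a(t) = -60·t^4 - 80·t^3 + 36·t^2 - 6. En substituant t = 3: a(3) = -6702.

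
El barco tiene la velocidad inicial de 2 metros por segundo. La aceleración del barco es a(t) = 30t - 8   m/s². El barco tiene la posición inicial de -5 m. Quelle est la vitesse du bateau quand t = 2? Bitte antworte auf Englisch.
We need to integrate our acceleration equation a(t) = 30·t - 8 1 time. Integrating acceleration and using the initial condition v(0) = 2, we get v(t) = 15·t^2 - 8·t + 2. We have velocity v(t) = 15·t^2 - 8·t + 2. Substituting t = 2: v(2) = 46.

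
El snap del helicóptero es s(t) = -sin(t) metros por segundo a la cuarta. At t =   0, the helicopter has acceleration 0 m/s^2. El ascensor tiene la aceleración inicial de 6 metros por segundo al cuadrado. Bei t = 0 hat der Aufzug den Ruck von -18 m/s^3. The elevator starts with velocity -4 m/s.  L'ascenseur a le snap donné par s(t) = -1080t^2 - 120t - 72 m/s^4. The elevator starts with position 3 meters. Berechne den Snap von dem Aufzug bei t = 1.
Mit s(t) = -1080·t^2 - 120·t - 72 und Einsetzen von t = 1, finden wir s = -1272.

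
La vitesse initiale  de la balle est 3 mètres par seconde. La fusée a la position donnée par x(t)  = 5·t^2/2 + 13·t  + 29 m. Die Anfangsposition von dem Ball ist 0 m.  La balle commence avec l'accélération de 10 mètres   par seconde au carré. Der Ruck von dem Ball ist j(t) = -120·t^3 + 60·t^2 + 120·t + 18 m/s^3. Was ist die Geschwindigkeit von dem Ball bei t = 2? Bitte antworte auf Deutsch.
Ausgehend von dem Ruck j(t) = -120·t^3 + 60·t^2 + 120·t + 18, nehmen wir 2 Stammfunktionen. Das Integral von dem Ruck, mit a(0) = 10, ergibt die Beschleunigung: a(t) = -30·t^4 + 20·t^3 + 60·t^2 + 18·t + 10. Mit ∫a(t)dt und Anwendung von v(0) = 3, finden wir v(t) = -6·t^5 + 5·t^4 + 20·t^3 + 9·t^2 + 10·t + 3. Wir haben die Geschwindigkeit v(t) = -6·t^5 + 5·t^4 + 20·t^3 + 9·t^2 + 10·t + 3. Durch Einsetzen von t = 2: v(2) = 107.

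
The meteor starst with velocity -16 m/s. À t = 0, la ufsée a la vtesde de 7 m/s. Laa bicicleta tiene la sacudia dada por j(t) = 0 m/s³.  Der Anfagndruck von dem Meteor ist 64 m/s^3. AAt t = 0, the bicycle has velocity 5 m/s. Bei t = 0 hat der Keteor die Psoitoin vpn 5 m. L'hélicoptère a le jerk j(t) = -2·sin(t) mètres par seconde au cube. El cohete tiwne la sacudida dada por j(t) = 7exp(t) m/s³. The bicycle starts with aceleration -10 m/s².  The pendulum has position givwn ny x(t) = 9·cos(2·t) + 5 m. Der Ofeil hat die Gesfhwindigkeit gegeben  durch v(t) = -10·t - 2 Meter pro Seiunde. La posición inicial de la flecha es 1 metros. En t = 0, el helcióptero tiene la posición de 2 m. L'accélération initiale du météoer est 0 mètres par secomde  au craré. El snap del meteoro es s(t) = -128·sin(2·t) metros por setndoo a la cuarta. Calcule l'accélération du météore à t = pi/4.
En partant du snap s(t) = -128·sin(2·t), nous prenons 2 primitives. En intégrant le snap et en utilisant la condition initiale j(0) = 64, nous obtenons j(t) = 64·cos(2·t). En intégrant le jerk et en utilisant la condition initiale a(0) = 0, nous obtenons a(t) = 32·sin(2·t). Nous avons l'accélération a(t) = 32·sin(2·t). En substituant t = pi/4: a(pi/4) = 32.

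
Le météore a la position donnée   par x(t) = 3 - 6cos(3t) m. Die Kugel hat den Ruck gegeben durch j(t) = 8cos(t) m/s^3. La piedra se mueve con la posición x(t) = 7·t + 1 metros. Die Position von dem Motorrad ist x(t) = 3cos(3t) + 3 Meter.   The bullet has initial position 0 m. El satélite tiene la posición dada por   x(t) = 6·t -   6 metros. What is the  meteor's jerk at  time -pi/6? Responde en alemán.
Wir müssen unsere Gleichung für die Position x(t) = 3 - 6·cos(3·t) 3-mal ableiten. Die Ableitung von der Position ergibt die Geschwindigkeit: v(t) = 18·sin(3·t). Die Ableitung von der Geschwindigkeit ergibt die Beschleunigung: a(t) = 54·cos(3·t). Die Ableitung von der Beschleunigung ergibt den Ruck: j(t) = -162·sin(3·t). Mit j(t) = -162·sin(3·t) und Einsetzen von t = -pi/6, finden wir j = 162.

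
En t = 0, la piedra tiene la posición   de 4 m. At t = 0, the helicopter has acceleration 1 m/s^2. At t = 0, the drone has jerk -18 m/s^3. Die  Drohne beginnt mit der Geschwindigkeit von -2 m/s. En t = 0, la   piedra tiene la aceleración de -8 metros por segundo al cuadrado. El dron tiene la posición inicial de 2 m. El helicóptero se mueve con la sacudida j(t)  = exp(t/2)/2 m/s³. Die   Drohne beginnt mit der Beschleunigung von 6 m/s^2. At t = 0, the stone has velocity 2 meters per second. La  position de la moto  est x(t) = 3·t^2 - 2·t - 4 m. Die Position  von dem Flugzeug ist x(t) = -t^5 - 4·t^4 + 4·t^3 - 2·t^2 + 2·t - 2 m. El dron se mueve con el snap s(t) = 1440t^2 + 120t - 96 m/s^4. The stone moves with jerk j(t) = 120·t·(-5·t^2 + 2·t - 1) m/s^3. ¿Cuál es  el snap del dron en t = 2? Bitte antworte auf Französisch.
En utilisant s(t) = 1440·t^2 + 120·t - 96 et en substituant t = 2, nous trouvons s = 5904.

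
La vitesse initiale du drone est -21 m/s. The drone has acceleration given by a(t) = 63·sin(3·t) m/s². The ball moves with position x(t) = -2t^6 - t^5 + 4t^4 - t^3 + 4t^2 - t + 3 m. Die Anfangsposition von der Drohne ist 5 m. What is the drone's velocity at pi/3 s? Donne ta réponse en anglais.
To solve this, we need to take 1 integral of our acceleration equation a(t) = 63·sin(3·t). The integral of acceleration is velocity. Using v(0) = -21, we get v(t) = -21·cos(3·t). Using v(t) = -21·cos(3·t) and substituting t = pi/3, we find v = 21.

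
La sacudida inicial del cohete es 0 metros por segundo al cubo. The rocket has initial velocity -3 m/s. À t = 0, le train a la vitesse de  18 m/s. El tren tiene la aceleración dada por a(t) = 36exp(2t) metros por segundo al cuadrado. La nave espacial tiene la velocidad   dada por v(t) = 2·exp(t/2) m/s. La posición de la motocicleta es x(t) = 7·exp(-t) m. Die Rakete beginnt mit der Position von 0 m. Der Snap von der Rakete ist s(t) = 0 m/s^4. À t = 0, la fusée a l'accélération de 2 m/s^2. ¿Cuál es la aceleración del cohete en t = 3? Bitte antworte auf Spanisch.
Debemos encontrar la integral de nuestra ecuación del snap s(t) = 0 2 veces. Integrando el snap y usando la condición inicial j(0) = 0, obtenemos j(t) = 0. La integral de la sacudida es la aceleración. Usando a(0) = 2, obtenemos a(t) = 2. De la ecuación de la aceleración a(t) = 2, sustituimos t = 3 para obtener a = 2.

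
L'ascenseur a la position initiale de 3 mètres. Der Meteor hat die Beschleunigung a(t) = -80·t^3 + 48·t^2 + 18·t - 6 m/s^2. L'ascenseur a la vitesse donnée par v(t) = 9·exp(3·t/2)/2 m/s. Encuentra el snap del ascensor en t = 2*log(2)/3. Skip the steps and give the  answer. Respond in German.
Der Snap bei t = 2*log(2)/3 ist s = 243/8.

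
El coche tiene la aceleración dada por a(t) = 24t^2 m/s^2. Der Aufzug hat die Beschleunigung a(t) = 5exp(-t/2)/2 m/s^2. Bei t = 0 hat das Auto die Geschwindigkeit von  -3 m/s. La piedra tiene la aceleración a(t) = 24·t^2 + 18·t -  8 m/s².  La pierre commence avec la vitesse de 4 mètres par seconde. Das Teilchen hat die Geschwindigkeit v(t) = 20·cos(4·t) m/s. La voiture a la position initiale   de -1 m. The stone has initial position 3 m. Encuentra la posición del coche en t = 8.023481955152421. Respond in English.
Starting from acceleration a(t) = 24·t^2, we take 2 integrals. Integrating acceleration and using the initial condition v(0) = -3, we get v(t) = 8·t^3 - 3. Taking ∫v(t)dt and applying x(0) = -1, we find x(t) = 2·t^4 - 3·t - 1. Using x(t) = 2·t^4 - 3·t - 1 and substituting t = 8.023481955152421, we find x = 8263.53594862234.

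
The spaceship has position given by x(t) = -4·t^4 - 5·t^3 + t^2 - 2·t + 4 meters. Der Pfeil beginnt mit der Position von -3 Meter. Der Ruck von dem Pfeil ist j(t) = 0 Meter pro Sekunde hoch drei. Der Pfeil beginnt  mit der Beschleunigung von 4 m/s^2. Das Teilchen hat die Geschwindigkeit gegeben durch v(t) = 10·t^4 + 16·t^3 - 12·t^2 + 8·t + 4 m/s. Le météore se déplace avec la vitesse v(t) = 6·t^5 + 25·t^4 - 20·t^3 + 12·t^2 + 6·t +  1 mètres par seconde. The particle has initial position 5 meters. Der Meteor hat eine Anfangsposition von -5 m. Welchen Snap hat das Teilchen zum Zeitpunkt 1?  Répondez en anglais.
To solve this, we need to take 3 derivatives of our velocity equation v(t) = 10·t^4 + 16·t^3 - 12·t^2 + 8·t + 4. Taking d/dt of v(t), we find a(t) = 40·t^3 + 48·t^2 - 24·t + 8. Taking d/dt of a(t), we find j(t) = 120·t^2 + 96·t - 24. The derivative of jerk gives snap: s(t) = 240·t + 96. We have snap s(t) = 240·t + 96. Substituting t = 1: s(1) = 336.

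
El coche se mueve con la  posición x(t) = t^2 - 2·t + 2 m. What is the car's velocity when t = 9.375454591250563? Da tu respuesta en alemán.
Wir müssen unsere Gleichung für die Position x(t) = t^2 - 2·t + 2 1-mal ableiten. Durch Ableiten von der Position erhalten wir die Geschwindigkeit: v(t) = 2·t - 2. Wir haben die Geschwindigkeit v(t) = 2·t - 2. Durch Einsetzen von t = 9.375454591250563: v(9.375454591250563) = 16.7509091825011.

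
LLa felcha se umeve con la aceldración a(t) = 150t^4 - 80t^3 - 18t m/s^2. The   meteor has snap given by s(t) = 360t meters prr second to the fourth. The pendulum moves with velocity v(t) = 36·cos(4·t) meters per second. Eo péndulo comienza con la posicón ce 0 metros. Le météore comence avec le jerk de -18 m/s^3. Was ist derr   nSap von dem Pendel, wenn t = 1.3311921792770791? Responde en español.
Debemos derivar nuestra ecuación de la velocidad v(t) = 36·cos(4·t) 3 veces. Derivando la velocidad, obtenemos la aceleración: a(t) = -144·sin(4·t). Tomando d/dt de a(t), encontramos j(t) = -576·cos(4·t). Derivando la sacudida, obtenemos el snap: s(t) = 2304·sin(4·t). Usando s(t) = 2304·sin(4·t) y sustituyendo t = 1.3311921792770791, encontramos s = -1885.32270606455.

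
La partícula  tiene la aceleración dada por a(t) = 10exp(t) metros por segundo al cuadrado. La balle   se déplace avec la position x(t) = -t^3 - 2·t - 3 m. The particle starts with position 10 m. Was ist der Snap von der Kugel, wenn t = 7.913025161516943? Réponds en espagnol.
Debemos derivar nuestra ecuación de la posición x(t) = -t^3 - 2·t - 3 4 veces. Derivando la posición, obtenemos la velocidad: v(t) = -3·t^2 - 2. La derivada de la velocidad da la aceleración: a(t) = -6·t. Derivando la aceleración, obtenemos la sacudida: j(t) = -6. Tomando d/dt de j(t), encontramos s(t) = 0. De la ecuación del snap s(t) = 0, sustituimos t = 7.913025161516943 para obtener s = 0.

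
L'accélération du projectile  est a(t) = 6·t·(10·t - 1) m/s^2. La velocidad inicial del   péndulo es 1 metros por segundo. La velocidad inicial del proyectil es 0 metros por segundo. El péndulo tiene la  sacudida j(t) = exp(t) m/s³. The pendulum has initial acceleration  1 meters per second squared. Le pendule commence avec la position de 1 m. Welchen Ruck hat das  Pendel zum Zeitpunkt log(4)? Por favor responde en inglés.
Using j(t) = exp(t) and substituting t = log(4), we find j = 4.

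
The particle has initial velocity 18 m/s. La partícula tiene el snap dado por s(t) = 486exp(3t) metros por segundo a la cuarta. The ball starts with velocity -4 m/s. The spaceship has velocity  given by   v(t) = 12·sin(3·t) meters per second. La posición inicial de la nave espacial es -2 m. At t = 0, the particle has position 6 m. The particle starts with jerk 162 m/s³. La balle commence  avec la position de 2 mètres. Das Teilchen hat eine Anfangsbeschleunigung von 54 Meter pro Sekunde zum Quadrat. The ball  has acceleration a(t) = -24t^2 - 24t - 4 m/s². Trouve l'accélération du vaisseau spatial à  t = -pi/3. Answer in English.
Starting from velocity v(t) = 12·sin(3·t), we take 1 derivative. Differentiating velocity, we get acceleration: a(t) = 36·cos(3·t). We have acceleration a(t) = 36·cos(3·t). Substituting t = -pi/3: a(-pi/3) = -36.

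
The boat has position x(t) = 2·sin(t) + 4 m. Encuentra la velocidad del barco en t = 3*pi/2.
Debemos derivar nuestra ecuación de la posición x(t) = 2·sin(t) + 4 1 vez. Derivando la posición, obtenemos la velocidad: v(t) = 2·cos(t). Usando v(t) = 2·cos(t) y sustituyendo t = 3*pi/2, encontramos v = 0.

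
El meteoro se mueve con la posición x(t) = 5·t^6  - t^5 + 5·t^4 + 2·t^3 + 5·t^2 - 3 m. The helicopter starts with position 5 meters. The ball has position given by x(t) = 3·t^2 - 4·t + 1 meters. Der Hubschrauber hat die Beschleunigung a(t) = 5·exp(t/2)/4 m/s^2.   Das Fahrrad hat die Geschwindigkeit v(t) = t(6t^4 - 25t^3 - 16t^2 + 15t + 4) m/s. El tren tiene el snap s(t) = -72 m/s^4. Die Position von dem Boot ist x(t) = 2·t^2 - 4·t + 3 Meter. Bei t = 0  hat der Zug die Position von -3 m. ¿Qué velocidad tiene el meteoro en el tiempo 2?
Partiendo de la posición x(t) = 5·t^6 - t^5 + 5·t^4 + 2·t^3 + 5·t^2 - 3, tomamos 1 derivada. La derivada de la posición da la velocidad: v(t) = 30·t^5 - 5·t^4 + 20·t^3 + 6·t^2 + 10·t. De la ecuación de la velocidad v(t) = 30·t^5 - 5·t^4 + 20·t^3 + 6·t^2 + 10·t, sustituimos t = 2 para obtener v = 1084.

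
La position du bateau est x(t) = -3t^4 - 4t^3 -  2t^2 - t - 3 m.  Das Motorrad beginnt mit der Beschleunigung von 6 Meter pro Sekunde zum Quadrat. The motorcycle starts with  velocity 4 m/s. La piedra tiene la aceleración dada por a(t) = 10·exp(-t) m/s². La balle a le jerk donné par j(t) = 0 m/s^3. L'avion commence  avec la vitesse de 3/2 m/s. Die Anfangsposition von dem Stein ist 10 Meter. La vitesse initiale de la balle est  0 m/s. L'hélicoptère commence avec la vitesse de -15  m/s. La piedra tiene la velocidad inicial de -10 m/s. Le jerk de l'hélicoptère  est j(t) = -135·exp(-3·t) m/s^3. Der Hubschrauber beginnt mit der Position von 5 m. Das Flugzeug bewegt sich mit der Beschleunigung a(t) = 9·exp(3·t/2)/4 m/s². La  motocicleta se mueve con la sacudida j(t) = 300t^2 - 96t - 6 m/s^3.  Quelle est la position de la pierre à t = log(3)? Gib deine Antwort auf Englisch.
To solve this, we need to take 2 antiderivatives of our acceleration equation a(t) = 10·exp(-t). Integrating acceleration and using the initial condition v(0) = -10, we get v(t) = -10·exp(-t). Finding the antiderivative of v(t) and using x(0) = 10: x(t) = 10·exp(-t). We have position x(t) = 10·exp(-t). Substituting t = log(3): x(log(3)) = 10/3.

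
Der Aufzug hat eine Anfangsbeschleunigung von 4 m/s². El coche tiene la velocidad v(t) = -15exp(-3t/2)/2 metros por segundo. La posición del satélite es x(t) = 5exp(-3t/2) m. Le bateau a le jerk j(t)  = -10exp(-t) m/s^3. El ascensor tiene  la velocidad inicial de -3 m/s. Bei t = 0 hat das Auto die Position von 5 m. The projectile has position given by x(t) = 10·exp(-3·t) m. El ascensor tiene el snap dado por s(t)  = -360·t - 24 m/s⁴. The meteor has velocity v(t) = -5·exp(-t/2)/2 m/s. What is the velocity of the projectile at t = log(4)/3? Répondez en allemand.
Wir müssen unsere Gleichung für die Position x(t) = 10·exp(-3·t) 1-mal ableiten. Mit d/dt von x(t) finden wir v(t) = -30·exp(-3·t). Aus der Gleichung für die Geschwindigkeit v(t) = -30·exp(-3·t), setzen wir t = log(4)/3 ein und erhalten v = -15/2.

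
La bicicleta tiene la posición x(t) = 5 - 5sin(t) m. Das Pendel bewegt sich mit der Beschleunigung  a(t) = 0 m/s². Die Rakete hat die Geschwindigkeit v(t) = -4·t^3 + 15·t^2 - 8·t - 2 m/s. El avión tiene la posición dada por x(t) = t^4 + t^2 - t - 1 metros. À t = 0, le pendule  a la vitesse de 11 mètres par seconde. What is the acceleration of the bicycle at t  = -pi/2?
Starting from position x(t) = 5 - 5·sin(t), we take 2 derivatives. Taking d/dt of x(t), we find v(t) = -5·cos(t). Taking d/dt of v(t), we find a(t) = 5·sin(t). From the given acceleration equation a(t) = 5·sin(t), we substitute t = -pi/2 to get a = -5.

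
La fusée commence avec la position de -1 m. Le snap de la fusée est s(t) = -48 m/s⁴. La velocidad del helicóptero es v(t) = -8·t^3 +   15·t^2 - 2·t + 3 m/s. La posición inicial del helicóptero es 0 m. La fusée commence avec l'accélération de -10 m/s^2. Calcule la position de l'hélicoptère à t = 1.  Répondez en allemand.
Um dies zu lösen, müssen wir 1 Integral unserer Gleichung für die Geschwindigkeit v(t) = -8·t^3 + 15·t^2 - 2·t + 3 finden. Die Stammfunktion von der Geschwindigkeit ist die Position. Mit x(0) = 0 erhalten wir x(t) = -2·t^4 + 5·t^3 - t^2 + 3·t. Wir haben die Position x(t) = -2·t^4 + 5·t^3 - t^2 + 3·t. Durch Einsetzen von t = 1: x(1) = 5.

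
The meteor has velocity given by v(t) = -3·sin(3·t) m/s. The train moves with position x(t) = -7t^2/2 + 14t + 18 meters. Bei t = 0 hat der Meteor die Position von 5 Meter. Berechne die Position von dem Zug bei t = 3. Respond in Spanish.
Tenemos la posición x(t) = -7·t^2/2 + 14·t + 18. Sustituyendo t = 3: x(3) = 57/2.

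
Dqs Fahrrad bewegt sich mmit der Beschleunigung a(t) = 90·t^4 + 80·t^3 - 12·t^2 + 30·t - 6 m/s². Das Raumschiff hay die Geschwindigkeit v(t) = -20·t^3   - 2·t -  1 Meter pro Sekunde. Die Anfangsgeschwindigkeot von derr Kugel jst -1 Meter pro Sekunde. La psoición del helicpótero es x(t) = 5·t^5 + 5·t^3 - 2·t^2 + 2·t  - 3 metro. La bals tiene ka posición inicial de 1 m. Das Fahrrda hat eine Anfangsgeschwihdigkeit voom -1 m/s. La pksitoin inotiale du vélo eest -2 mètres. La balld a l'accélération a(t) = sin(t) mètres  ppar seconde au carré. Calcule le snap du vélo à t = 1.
En partant de l'accélération a(t) = 90·t^4 + 80·t^3 - 12·t^2 + 30·t - 6, nous prenons 2 dérivées. En prenant d/dt de a(t), nous trouvons j(t) = 360·t^3 + 240·t^2 - 24·t + 30. En dérivant le jerk, nous obtenons le snap: s(t) = 1080·t^2 + 480·t - 24. En utilisant s(t) = 1080·t^2 + 480·t - 24 et en substituant t = 1, nous trouvons s = 1536.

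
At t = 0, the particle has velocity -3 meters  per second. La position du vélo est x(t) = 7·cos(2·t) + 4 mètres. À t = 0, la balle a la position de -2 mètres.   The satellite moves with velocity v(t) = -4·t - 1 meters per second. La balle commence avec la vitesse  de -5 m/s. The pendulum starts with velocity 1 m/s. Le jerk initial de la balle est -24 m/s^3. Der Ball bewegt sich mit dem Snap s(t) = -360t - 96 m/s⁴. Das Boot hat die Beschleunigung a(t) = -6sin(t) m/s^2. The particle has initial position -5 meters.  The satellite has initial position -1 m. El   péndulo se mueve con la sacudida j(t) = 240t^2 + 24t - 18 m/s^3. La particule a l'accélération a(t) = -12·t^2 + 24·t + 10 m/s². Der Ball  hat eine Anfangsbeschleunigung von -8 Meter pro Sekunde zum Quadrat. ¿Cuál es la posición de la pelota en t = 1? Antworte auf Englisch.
Starting from snap s(t) = -360·t - 96, we take 4 integrals. Taking ∫s(t)dt and applying j(0) = -24, we find j(t) = -180·t^2 - 96·t - 24. Taking ∫j(t)dt and applying a(0) = -8, we find a(t) = -60·t^3 - 48·t^2 - 24·t - 8. Taking ∫a(t)dt and applying v(0) = -5, we find v(t) = -15·t^4 - 16·t^3 - 12·t^2 - 8·t - 5. Taking ∫v(t)dt and applying x(0) = -2, we find x(t) = -3·t^5 - 4·t^4 - 4·t^3 - 4·t^2 - 5·t - 2. Using x(t) = -3·t^5 - 4·t^4 - 4·t^3 - 4·t^2 - 5·t - 2 and substituting t = 1, we find x = -22.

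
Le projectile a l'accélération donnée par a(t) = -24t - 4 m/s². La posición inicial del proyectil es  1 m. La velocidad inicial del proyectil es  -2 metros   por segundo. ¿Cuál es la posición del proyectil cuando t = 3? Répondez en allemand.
Um dies zu lösen, müssen wir 2 Stammfunktionen unserer Gleichung für die Beschleunigung a(t) = -24·t - 4 finden. Durch Integration von der Beschleunigung und Verwendung der Anfangsbedingung v(0) = -2, erhalten wir v(t) = -12·t^2 - 4·t - 2. Mit ∫v(t)dt und Anwendung von x(0) = 1, finden wir x(t) = -4·t^3 - 2·t^2 - 2·t + 1. Mit x(t) = -4·t^3 - 2·t^2 - 2·t + 1 und Einsetzen von t = 3, finden wir x = -131.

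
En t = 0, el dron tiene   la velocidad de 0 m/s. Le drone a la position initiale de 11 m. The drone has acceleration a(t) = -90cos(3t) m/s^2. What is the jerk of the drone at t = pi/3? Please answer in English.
We must differentiate our acceleration equation a(t) = -90·cos(3·t) 1 time. Taking d/dt of a(t), we find j(t) = 270·sin(3·t). From the given jerk equation j(t) = 270·sin(3·t), we substitute t = pi/3 to get j = 0.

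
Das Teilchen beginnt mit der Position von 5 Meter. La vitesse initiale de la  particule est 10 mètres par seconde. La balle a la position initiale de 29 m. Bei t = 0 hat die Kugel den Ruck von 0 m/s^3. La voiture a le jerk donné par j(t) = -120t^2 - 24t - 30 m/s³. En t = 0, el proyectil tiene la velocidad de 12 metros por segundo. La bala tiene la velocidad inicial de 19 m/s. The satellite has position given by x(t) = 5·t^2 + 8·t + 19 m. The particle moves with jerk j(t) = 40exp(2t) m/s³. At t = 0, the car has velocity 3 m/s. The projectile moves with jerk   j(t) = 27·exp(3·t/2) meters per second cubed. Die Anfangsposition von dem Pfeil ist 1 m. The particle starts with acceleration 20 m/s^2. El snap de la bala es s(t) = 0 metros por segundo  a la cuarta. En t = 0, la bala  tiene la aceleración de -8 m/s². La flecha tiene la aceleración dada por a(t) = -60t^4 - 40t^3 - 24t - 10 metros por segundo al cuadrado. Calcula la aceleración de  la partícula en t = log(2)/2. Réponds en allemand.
Um dies zu lösen, müssen wir 1 Stammfunktion unserer Gleichung für den Ruck j(t) = 40·exp(2·t) finden. Mit ∫j(t)dt und Anwendung von a(0) = 20, finden wir a(t) = 20·exp(2·t). Aus der Gleichung für die Beschleunigung a(t) = 20·exp(2·t), setzen wir t = log(2)/2 ein und erhalten a = 40.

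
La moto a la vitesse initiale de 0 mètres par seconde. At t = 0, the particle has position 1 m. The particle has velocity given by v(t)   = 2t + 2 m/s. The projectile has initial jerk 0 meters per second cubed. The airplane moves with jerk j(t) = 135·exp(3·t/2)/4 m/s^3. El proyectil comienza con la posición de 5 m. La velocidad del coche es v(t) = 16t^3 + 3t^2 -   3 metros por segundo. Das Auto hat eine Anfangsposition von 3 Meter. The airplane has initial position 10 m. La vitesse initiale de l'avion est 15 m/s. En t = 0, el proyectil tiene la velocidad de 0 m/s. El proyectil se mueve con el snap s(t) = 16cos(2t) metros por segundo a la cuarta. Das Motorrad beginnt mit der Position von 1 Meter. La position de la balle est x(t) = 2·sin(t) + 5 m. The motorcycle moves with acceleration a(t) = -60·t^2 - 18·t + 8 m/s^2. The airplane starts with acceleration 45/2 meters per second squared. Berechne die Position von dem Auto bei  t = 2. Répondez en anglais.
To solve this, we need to take 1 integral of our velocity equation v(t) = 16·t^3 + 3·t^2 - 3. The integral of velocity, with x(0) = 3, gives position: x(t) = 4·t^4 + t^3 - 3·t + 3. From the given position equation x(t) = 4·t^4 + t^3 - 3·t + 3, we substitute t = 2 to get x = 69.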